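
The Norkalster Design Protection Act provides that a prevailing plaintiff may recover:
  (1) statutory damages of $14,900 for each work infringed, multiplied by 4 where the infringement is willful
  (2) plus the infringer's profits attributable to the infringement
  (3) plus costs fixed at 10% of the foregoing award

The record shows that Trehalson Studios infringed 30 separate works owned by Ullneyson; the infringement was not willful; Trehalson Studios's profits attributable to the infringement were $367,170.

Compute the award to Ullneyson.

Statutory damages: 30 × $14,900 = $447,000
Infringement not willful: no ×4 enhancement.
Combined award: $447,000 + $367,170 = $814,170
Costs: 10% of $814,170 = $81,417
Award plus costs: $814,170 + $81,417 = $895,587

$895,587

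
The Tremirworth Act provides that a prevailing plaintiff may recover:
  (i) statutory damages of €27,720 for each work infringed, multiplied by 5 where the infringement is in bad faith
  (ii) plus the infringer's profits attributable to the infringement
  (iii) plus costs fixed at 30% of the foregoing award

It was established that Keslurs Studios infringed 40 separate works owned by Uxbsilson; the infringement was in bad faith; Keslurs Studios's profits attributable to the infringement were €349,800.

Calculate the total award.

Statutory damages: 40 × €27,720 = €1,108,800
Multiplied by 5: 5 × €1,108,800 = €5,544,000
Combined award: €5,544,000 + €349,800 = €5,893,800
Costs: 30% of €5,893,800 = €1,768,140
Award plus costs: €5,893,800 + €1,768,140 = €7,661,940

€7,661,940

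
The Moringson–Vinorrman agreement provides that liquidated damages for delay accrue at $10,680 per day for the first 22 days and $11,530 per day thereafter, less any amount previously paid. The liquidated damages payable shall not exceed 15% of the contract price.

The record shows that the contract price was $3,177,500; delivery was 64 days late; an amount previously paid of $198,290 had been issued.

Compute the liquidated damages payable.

First 22 days: 22 × $10,680 = $234,960
Remaining days: (64 − 22) × $11,530 = $484,260
Accrued per-day damages: $234,960 + $484,260 = $719,220
Less amount previously paid: $719,220 − $198,290 = $520,930
Cap: 15% of $3,177,500 = $476,625
Cap at $476,625: $520,930 exceeds the cap → $476,625

$476,625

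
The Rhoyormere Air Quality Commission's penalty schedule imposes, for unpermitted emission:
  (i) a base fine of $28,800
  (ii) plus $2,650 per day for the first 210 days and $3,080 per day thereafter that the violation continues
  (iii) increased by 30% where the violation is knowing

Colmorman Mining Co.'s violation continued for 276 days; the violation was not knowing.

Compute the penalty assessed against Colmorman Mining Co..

$788,580

First 210 days: 210 × $2,650 = $556,500
Remaining days: (276 − 210) × $3,080 = $203,280
Per-day component: $556,500 + $203,280 = $759,780
Base plus per-day: $28,800 + $759,780 = $788,580
The violation was not knowing: no 30% increase.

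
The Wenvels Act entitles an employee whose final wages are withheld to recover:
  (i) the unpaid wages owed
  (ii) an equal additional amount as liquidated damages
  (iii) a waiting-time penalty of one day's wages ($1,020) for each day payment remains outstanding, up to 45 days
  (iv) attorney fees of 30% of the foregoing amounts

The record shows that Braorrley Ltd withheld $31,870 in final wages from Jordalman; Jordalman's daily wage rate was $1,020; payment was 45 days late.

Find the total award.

$142,532

Liquidated damages (equal amount): $31,870
Penalty days: min(45, 45) = 45
Waiting-time penalty: 45 × $1,020 = $45,900
Subtotal: $31,870 + $31,870 + $45,900 = $109,640
Attorney fees: 30% of $109,640 = $32,892
Total award: $109,640 + $32,892 = $142,532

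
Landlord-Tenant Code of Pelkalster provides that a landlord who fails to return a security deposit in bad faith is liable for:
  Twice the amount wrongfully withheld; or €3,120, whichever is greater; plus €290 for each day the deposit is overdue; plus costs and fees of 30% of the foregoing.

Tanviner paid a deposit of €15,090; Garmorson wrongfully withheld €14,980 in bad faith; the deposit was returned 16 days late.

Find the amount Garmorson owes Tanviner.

Doubled: 2 × €14,980 = €29,960
Minimum €3,120: €29,960 meets the minimum, no increase.
Late-return penalty: 16 × €290 = €4,640
Damages plus late penalty: €29,960 + €4,640 = €34,600
Costs and fees: 30% of €34,600 = €10,380
Total recovery: €34,600 + €10,380 = €44,980

Recovery: €44,980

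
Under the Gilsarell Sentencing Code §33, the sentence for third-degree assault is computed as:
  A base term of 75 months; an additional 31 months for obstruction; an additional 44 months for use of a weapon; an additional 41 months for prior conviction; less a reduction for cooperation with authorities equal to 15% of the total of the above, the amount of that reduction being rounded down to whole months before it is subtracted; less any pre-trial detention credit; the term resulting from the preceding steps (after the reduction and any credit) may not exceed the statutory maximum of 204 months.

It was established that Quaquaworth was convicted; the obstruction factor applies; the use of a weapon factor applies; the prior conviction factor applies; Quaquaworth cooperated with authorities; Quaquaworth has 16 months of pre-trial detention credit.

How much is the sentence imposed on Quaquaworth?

147 months

Obstruction enhancement: +31 months
Use of a weapon enhancement: +44 months
Prior conviction enhancement: +41 months
Adjusted term: 75 months + 31 months + 44 months + 41 months = 191 months
Cooperation with authorities reduction: 15% of 191 months = 28 months (rounded down)
After reduction: 191 − 28 = 163 months
Less pre-trial detention credit: 163 months − 16 months = 147 months
Cap at 204 months: 147 months is within the cap, no reduction.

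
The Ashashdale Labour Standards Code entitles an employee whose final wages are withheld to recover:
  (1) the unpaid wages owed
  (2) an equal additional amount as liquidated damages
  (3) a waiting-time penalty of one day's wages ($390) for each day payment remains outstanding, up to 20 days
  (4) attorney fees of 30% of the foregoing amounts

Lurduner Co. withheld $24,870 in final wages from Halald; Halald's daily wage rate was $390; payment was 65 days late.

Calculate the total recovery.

Liquidated damages (equal amount): $24,870
Penalty days: min(65, 20) = 20
Waiting-time penalty: 20 × $390 = $7,800
Subtotal: $24,870 + $24,870 + $7,800 = $57,540
Attorney fees: 30% of $57,540 = $17,262
Total award: $57,540 + $17,262 = $74,802

$74,802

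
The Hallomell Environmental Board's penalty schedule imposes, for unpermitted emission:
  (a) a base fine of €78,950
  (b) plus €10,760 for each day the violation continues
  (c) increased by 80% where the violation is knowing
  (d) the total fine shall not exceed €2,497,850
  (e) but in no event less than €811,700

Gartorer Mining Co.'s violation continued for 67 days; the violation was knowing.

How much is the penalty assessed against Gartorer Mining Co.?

Per-day component: 67 × €10,760 = €720,920
Base plus per-day: €78,950 + €720,920 = €799,870
Enhancement: 80% of €799,870 = €639,896
Enhanced fine: €799,870 + €639,896 = €1,439,766
Cap at €2,497,850: €1,439,766 is within the cap, no reduction.
Minimum €811,700: €1,439,766 meets the minimum, no increase.

€1,439,766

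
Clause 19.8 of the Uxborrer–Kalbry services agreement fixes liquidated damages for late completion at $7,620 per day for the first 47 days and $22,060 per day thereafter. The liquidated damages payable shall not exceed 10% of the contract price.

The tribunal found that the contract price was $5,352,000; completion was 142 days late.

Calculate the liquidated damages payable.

Liquidated damages: $535,200

First 47 days: 47 × $7,620 = $358,140
Remaining days: (142 − 47) × $22,060 = $2,095,700
Accrued per-day damages: $358,140 + $2,095,700 = $2,453,840
Cap: 10% of $5,352,000 = $535,200
Cap at $535,200: $2,453,840 exceeds the cap → $535,200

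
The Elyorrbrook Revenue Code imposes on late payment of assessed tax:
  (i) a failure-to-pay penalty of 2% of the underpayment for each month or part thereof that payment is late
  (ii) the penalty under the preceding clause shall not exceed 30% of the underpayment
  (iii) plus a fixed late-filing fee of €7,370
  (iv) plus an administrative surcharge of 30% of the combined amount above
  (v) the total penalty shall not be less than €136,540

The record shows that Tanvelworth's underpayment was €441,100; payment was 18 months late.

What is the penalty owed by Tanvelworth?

Penalty: €181,610

Accrued rate: 2% × 18 = 36%, capped at 30% → 30%
Failure-to-pay penalty: 30% of €441,100 = €132,330
Penalty before surcharge: €132,330 + €7,370 = €139,700
Administrative surcharge: 30% of €139,700 = €41,910
Total penalty: €139,700 + €41,910 = €181,610
Minimum €136,540: €181,610 meets the minimum, no increase.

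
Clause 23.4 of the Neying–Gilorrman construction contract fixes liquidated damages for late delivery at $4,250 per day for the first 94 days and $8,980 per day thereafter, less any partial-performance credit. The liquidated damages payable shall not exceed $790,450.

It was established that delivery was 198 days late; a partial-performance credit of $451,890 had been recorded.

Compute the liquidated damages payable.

First 94 days: 94 × $4,250 = $399,500
Remaining days: (198 − 94) × $8,980 = $933,920
Accrued per-day damages: $399,500 + $933,920 = $1,333,420
Less partial-performance credit: $1,333,420 − $451,890 = $881,530
Cap at $790,450: $881,530 exceeds the cap → $790,450

$790,450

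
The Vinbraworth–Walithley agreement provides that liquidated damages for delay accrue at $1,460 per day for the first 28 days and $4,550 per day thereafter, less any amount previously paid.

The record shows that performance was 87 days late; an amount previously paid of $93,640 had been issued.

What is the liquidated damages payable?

First 28 days: 28 × $1,460 = $40,880
Remaining days: (87 − 28) × $4,550 = $268,450
Accrued per-day damages: $40,880 + $268,450 = $309,330
Less amount previously paid: $309,330 − $93,640 = $215,690

$215,690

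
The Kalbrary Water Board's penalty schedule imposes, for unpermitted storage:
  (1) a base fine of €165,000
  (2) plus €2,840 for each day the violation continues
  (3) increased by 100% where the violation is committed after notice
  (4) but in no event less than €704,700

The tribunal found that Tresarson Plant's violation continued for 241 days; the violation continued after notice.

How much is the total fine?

Per-day component: 241 × €2,840 = €684,440
Base plus per-day: €165,000 + €684,440 = €849,440
Enhancement: 100% of €849,440 = €849,440
Enhanced fine: €849,440 + €849,440 = €1,698,880
Minimum €704,700: €1,698,880 meets the minimum, no increase.

€1,698,880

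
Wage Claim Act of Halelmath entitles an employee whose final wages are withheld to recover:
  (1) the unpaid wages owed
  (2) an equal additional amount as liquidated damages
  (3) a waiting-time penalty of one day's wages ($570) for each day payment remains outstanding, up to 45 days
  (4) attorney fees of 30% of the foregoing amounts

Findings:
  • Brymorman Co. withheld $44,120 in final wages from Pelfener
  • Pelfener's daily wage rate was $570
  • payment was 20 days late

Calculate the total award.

$129,532

Liquidated damages (equal amount): $44,120
Penalty days: min(20, 45) = 20
Waiting-time penalty: 20 × $570 = $11,400
Subtotal: $44,120 + $44,120 + $11,400 = $99,640
Attorney fees: 30% of $99,640 = $29,892
Total award: $99,640 + $29,892 = $129,532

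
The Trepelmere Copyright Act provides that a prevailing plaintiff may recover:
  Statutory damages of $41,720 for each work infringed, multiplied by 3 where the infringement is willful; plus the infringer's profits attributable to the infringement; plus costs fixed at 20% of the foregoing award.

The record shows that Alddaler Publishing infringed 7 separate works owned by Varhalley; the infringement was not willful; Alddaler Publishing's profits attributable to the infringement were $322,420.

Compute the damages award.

$737,352

Statutory damages: 7 × $41,720 = $292,040
Infringement not willful: no ×3 enhancement.
Combined award: $292,040 + $322,420 = $614,460
Costs: 20% of $614,460 = $122,892
Award plus costs: $614,460 + $122,892 = $737,352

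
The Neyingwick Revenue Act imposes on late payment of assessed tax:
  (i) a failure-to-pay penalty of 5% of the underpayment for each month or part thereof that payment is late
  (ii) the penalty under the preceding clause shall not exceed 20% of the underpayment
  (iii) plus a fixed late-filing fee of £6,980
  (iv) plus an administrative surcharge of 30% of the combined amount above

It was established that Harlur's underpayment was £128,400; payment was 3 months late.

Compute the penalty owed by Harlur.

Penalty: £34,112

Accrued rate: 5% × 3 = 15%, capped at 20% → 15%
Failure-to-pay penalty: 15% of £128,400 = £19,260
Penalty before surcharge: £19,260 + £6,980 = £26,240
Administrative surcharge: 30% of £26,240 = £7,872
Total penalty: £26,240 + £7,872 = £34,112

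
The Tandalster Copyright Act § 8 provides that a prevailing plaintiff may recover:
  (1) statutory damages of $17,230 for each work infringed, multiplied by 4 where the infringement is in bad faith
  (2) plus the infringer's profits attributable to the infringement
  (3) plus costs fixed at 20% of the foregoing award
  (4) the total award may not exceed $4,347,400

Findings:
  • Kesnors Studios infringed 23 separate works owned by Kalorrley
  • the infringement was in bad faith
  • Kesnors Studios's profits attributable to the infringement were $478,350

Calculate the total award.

Statutory damages: 23 × $17,230 = $396,290
Multiplied by 4: 4 × $396,290 = $1,585,160
Combined award: $1,585,160 + $478,350 = $2,063,510
Costs: 20% of $2,063,510 = $412,702
Award plus costs: $2,063,510 + $412,702 = $2,476,212
Cap at $4,347,400: $2,476,212 is within the cap, no reduction.

$2,476,212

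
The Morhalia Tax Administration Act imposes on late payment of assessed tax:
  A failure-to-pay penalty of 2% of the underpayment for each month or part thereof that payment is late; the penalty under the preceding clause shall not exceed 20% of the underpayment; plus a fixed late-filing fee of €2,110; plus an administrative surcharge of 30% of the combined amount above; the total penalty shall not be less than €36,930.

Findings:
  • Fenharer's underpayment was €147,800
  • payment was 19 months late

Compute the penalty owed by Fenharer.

Penalty: €41,171

Accrued rate: 2% × 19 = 38%, capped at 20% → 20%
Failure-to-pay penalty: 20% of €147,800 = €29,560
Penalty before surcharge: €29,560 + €2,110 = €31,670
Administrative surcharge: 30% of €31,670 = €9,501
Total penalty: €31,670 + €9,501 = €41,171
Minimum €36,930: €41,171 meets the minimum, no increase.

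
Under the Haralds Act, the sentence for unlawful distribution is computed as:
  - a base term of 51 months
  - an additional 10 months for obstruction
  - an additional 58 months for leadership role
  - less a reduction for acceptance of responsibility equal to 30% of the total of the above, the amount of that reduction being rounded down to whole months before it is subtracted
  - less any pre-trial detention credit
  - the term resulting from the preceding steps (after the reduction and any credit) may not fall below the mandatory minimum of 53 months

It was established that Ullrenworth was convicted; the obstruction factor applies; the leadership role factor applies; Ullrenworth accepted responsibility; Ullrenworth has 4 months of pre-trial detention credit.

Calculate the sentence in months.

80 months

Obstruction enhancement: +10 months
Leadership role enhancement: +58 months
Adjusted term: 51 months + 10 months + 58 months = 119 months
Acceptance of responsibility reduction: 30% of 119 months = 35 months (rounded down)
After reduction: 119 − 35 = 84 months
Less pre-trial detention credit: 84 months − 4 months = 80 months
Minimum 53 months: 80 months meets the minimum, no increase.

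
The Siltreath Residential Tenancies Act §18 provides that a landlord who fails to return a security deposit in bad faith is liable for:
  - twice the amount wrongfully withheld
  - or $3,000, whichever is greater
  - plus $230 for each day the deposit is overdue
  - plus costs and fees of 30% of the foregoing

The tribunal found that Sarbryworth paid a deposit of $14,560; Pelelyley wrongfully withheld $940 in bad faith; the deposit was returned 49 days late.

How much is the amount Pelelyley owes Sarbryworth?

Recovery: $18,551

Doubled: 2 × $940 = $1,880
Minimum $3,000: $1,880 is below the minimum → $3,000
Late-return penalty: 49 × $230 = $11,270
Damages plus late penalty: $3,000 + $11,270 = $14,270
Costs and fees: 30% of $14,270 = $4,281
Total recovery: $14,270 + $4,281 = $18,551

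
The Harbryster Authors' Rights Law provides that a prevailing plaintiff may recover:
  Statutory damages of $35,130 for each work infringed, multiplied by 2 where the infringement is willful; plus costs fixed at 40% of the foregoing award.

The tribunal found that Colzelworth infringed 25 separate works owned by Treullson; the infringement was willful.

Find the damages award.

Statutory damages: 25 × $35,130 = $878,250
Doubled: 2 × $878,250 = $1,756,500
Costs: 40% of $1,756,500 = $702,600
Award plus costs: $1,756,500 + $702,600 = $2,459,100

$2,459,100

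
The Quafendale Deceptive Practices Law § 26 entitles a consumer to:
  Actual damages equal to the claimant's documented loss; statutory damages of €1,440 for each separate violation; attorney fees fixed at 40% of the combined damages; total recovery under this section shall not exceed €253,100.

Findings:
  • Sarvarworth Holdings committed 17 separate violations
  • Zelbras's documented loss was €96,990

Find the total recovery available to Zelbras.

€170,058

Statutory damages: 17 × €1,440 = €24,480
Combined damages: €96,990 + €24,480 = €121,470
Attorney fees: 40% of €121,470 = €48,588
Total before cap: €121,470 + €48,588 = €170,058
Cap at €253,100: €170,058 is within the cap, no reduction.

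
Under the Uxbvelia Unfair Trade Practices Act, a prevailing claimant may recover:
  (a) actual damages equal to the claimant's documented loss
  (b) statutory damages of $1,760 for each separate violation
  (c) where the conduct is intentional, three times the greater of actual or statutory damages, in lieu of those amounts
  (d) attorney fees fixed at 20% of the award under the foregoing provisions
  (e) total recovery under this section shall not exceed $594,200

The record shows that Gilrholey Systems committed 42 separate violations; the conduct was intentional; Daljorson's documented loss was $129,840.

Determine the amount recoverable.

Statutory damages: 42 × $1,760 = $73,920
Greater of actual damages ($129,840) or statutory damages ($73,920): $129,840
Trebled: 3 × $129,840 = $389,520
Attorney fees: 20% of $389,520 = $77,904
Total before cap: $389,520 + $77,904 = $467,424
Cap at $594,200: $467,424 is within the cap, no reduction.

$467,424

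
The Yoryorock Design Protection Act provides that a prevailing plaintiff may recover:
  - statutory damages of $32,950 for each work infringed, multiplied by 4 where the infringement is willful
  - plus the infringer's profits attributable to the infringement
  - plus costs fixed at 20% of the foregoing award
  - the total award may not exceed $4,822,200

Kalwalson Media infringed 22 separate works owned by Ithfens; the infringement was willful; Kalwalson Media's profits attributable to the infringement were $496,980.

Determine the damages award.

$4,075,896

Statutory damages: 22 × $32,950 = $724,900
Multiplied by 4: 4 × $724,900 = $2,899,600
Combined award: $2,899,600 + $496,980 = $3,396,580
Costs: 20% of $3,396,580 = $679,316
Award plus costs: $3,396,580 + $679,316 = $4,075,896
Cap at $4,822,200: $4,075,896 is within the cap, no reduction.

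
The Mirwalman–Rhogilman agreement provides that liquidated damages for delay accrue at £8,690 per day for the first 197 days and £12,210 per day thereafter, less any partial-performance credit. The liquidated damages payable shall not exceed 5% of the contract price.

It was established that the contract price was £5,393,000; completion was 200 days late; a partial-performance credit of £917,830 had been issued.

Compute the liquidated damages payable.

First 197 days: 197 × £8,690 = £1,711,930
Remaining days: (200 − 197) × £12,210 = £36,630
Accrued per-day damages: £1,711,930 + £36,630 = £1,748,560
Less partial-performance credit: £1,748,560 − £917,830 = £830,730
Cap: 5% of £5,393,000 = £269,650
Cap at £269,650: £830,730 exceeds the cap → £269,650

£269,650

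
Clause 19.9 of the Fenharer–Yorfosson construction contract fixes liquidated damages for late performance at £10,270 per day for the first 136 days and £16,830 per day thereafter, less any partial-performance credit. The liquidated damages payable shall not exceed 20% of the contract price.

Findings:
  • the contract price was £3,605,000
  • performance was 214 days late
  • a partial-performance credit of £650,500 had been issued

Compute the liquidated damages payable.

£721,000

First 136 days: 136 × £10,270 = £1,396,720
Remaining days: (214 − 136) × £16,830 = £1,312,740
Accrued per-day damages: £1,396,720 + £1,312,740 = £2,709,460
Less partial-performance credit: £2,709,460 − £650,500 = £2,058,960
Cap: 20% of £3,605,000 = £721,000
Cap at £721,000: £2,058,960 exceeds the cap → £721,000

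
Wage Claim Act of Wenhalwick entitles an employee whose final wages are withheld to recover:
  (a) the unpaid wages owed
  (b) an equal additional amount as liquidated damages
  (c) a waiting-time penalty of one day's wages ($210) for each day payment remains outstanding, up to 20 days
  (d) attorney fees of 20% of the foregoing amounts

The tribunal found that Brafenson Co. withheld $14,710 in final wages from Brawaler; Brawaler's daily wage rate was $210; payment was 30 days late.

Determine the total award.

Liquidated damages (equal amount): $14,710
Penalty days: min(30, 20) = 20
Waiting-time penalty: 20 × $210 = $4,200
Subtotal: $14,710 + $14,710 + $4,200 = $33,620
Attorney fees: 20% of $33,620 = $6,724
Total award: $33,620 + $6,724 = $40,344

$40,344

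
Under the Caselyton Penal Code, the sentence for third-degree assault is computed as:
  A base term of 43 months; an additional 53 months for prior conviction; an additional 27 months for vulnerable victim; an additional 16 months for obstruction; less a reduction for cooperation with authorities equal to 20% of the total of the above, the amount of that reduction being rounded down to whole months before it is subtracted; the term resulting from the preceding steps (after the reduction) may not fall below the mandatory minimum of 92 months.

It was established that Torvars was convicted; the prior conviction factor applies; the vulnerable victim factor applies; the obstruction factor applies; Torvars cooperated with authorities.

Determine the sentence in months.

Prior conviction enhancement: +53 months
Vulnerable victim enhancement: +27 months
Obstruction enhancement: +16 months
Adjusted term: 43 months + 53 months + 27 months + 16 months = 139 months
Cooperation with authorities reduction: 20% of 139 months = 27 months (rounded down)
After reduction: 139 − 27 = 112 months
Minimum 92 months: 112 months meets the minimum, no increase.

112 months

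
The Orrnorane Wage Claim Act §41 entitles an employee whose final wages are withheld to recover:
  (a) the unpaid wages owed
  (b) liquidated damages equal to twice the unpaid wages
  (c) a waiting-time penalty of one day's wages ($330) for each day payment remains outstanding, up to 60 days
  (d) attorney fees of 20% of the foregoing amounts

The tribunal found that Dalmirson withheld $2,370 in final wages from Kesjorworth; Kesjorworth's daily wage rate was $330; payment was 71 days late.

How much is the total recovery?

Doubled: 2 × $2,370 = $4,740
Penalty days: min(71, 60) = 60
Waiting-time penalty: 60 × $330 = $19,800
Subtotal: $2,370 + $4,740 + $19,800 = $26,910
Attorney fees: 20% of $26,910 = $5,382
Total award: $26,910 + $5,382 = $32,292

$32,292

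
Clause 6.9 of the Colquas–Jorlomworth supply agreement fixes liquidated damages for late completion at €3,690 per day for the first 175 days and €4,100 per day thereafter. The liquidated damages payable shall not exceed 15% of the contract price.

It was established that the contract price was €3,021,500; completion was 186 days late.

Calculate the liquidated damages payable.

First 175 days: 175 × €3,690 = €645,750
Remaining days: (186 − 175) × €4,100 = €45,100
Accrued per-day damages: €645,750 + €45,100 = €690,850
Cap: 15% of €3,021,500 = €453,225
Cap at €453,225: €690,850 exceeds the cap → €453,225

€453,225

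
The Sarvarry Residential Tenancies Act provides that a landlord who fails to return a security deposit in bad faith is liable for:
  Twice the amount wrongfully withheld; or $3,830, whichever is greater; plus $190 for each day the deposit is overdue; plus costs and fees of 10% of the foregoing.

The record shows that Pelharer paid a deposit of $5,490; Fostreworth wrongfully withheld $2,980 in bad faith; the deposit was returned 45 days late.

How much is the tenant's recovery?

Doubled: 2 × $2,980 = $5,960
Minimum $3,830: $5,960 meets the minimum, no increase.
Late-return penalty: 45 × $190 = $8,550
Damages plus late penalty: $5,960 + $8,550 = $14,510
Costs and fees: 10% of $14,510 = $1,451
Total recovery: $14,510 + $1,451 = $15,961

$15,961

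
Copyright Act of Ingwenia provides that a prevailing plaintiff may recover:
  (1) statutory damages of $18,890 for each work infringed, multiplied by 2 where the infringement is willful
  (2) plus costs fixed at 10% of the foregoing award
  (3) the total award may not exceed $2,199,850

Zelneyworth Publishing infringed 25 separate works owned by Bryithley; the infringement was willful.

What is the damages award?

$1,038,950

Statutory damages: 25 × $18,890 = $472,250
Doubled: 2 × $472,250 = $944,500
Costs: 10% of $944,500 = $94,450
Award plus costs: $944,500 + $94,450 = $1,038,950
Cap at $2,199,850: $1,038,950 is within the cap, no reduction.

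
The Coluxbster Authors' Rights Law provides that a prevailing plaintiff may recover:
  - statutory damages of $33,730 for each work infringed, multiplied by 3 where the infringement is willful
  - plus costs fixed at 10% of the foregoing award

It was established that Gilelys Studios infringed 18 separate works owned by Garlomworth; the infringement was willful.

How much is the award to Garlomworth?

Statutory damages: 18 × $33,730 = $607,140
Trebled: 3 × $607,140 = $1,821,420
Costs: 10% of $1,821,420 = $182,142
Award plus costs: $1,821,420 + $182,142 = $2,003,562

$2,003,562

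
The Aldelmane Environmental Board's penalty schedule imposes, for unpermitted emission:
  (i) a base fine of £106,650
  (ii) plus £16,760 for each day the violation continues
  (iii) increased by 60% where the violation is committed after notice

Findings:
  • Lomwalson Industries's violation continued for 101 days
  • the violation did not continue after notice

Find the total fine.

£1,799,410

Per-day component: 101 × £16,760 = £1,692,760
Base plus per-day: £106,650 + £1,692,760 = £1,799,410
The violation did not continue after notice: no 60% increase.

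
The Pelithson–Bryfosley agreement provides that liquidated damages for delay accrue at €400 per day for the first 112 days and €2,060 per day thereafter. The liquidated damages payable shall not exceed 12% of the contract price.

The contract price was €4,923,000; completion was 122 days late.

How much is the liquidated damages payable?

First 112 days: 112 × €400 = €44,800
Remaining days: (122 − 112) × €2,060 = €20,600
Accrued per-day damages: €44,800 + €20,600 = €65,400
Cap: 12% of €4,923,000 = €590,760
Cap at €590,760: €65,400 is within the cap, no reduction.

€65,400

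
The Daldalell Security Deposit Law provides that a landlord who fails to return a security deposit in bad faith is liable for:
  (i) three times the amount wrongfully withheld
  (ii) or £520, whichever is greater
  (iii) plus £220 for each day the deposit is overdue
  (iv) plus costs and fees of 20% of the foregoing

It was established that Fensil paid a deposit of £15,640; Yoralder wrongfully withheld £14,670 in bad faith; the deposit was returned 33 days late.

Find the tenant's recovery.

Recovery: £61,524

Trebled: 3 × £14,670 = £44,010
Minimum £520: £44,010 meets the minimum, no increase.
Late-return penalty: 33 × £220 = £7,260
Damages plus late penalty: £44,010 + £7,260 = £51,270
Costs and fees: 20% of £51,270 = £10,254
Total recovery: £51,270 + £10,254 = £61,524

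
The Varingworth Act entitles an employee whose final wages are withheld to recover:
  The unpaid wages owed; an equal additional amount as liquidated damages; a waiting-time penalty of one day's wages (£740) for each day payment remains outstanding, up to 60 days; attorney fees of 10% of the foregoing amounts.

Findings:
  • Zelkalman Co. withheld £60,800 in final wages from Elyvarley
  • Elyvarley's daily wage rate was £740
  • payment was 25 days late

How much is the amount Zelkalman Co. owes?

£154,110

Liquidated damages (equal amount): £60,800
Penalty days: min(25, 60) = 25
Waiting-time penalty: 25 × £740 = £18,500
Subtotal: £60,800 + £60,800 + £18,500 = £140,100
Attorney fees: 10% of £140,100 = £14,010
Total award: £140,100 + £14,010 = £154,110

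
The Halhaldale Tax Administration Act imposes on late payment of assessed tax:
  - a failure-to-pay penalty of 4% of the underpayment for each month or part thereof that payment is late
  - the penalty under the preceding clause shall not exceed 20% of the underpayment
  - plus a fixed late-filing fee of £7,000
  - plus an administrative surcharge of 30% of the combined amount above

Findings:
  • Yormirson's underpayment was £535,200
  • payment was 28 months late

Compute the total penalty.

Accrued rate: 4% × 28 = 112%, capped at 20% → 20%
Failure-to-pay penalty: 20% of £535,200 = £107,040
Penalty before surcharge: £107,040 + £7,000 = £114,040
Administrative surcharge: 30% of £114,040 = £34,212
Total penalty: £114,040 + £34,212 = £148,252

£148,252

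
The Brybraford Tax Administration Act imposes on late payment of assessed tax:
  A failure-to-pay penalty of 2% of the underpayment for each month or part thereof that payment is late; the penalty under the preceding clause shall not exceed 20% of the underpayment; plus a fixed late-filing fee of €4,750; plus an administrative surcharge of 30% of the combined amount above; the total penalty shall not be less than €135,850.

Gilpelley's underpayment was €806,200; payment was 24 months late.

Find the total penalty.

Accrued rate: 2% × 24 = 48%, capped at 20% → 20%
Failure-to-pay penalty: 20% of €806,200 = €161,240
Penalty before surcharge: €161,240 + €4,750 = €165,990
Administrative surcharge: 30% of €165,990 = €49,797
Total penalty: €165,990 + €49,797 = €215,787
Minimum €135,850: €215,787 meets the minimum, no increase.

Penalty: €215,787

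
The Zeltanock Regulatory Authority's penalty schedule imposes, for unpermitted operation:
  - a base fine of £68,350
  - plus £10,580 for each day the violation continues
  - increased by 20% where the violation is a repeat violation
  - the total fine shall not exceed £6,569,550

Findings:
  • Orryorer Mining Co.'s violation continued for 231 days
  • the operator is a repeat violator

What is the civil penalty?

Per-day component: 231 × £10,580 = £2,443,980
Base plus per-day: £68,350 + £2,443,980 = £2,512,330
Enhancement: 20% of £2,512,330 = £502,466
Enhanced fine: £2,512,330 + £502,466 = £3,014,796
Cap at £6,569,550: £3,014,796 is within the cap, no reduction.

£3,014,796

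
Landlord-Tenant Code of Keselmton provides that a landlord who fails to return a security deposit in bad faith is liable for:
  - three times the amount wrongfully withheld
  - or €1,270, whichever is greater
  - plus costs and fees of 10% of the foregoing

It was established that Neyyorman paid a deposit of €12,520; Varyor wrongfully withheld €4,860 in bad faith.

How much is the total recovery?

€16,038

Trebled: 3 × €4,860 = €14,580
Minimum €1,270: €14,580 meets the minimum, no increase.
Costs and fees: 10% of €14,580 = €1,458
Total recovery: €14,580 + €1,458 = €16,038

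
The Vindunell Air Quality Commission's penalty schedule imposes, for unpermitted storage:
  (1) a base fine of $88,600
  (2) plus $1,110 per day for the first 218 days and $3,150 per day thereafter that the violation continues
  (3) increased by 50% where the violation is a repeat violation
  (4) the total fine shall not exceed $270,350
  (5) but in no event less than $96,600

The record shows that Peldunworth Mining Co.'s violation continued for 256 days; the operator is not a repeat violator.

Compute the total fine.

$270,350

First 218 days: 218 × $1,110 = $241,980
Remaining days: (256 − 218) × $3,150 = $119,700
Per-day component: $241,980 + $119,700 = $361,680
Base plus per-day: $88,600 + $361,680 = $450,280
The operator is not a repeat violator: no 50% increase.
Cap at $270,350: $450,280 exceeds the cap → $270,350
Minimum $96,600: $270,350 meets the minimum, no increase.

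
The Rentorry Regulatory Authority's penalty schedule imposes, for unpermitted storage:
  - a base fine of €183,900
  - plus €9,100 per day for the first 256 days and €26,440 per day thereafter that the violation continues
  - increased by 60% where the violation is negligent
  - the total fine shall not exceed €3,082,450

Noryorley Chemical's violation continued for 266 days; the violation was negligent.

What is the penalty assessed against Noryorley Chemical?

First 256 days: 256 × €9,100 = €2,329,600
Remaining days: (266 − 256) × €26,440 = €264,400
Per-day component: €2,329,600 + €264,400 = €2,594,000
Base plus per-day: €183,900 + €2,594,000 = €2,777,900
Enhancement: 60% of €2,777,900 = €1,666,740
Enhanced fine: €2,777,900 + €1,666,740 = €4,444,640
Cap at €3,082,450: €4,444,640 exceeds the cap → €3,082,450

€3,082,450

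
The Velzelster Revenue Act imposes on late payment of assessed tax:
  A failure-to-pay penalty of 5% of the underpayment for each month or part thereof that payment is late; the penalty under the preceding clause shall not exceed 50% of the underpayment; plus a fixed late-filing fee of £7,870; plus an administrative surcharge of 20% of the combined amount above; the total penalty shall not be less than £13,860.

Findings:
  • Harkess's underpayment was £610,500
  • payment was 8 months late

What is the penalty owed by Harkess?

Accrued rate: 5% × 8 = 40%, capped at 50% → 40%
Failure-to-pay penalty: 40% of £610,500 = £244,200
Penalty before surcharge: £244,200 + £7,870 = £252,070
Administrative surcharge: 20% of £252,070 = £50,414
Total penalty: £252,070 + £50,414 = £302,484
Minimum £13,860: £302,484 meets the minimum, no increase.

£302,484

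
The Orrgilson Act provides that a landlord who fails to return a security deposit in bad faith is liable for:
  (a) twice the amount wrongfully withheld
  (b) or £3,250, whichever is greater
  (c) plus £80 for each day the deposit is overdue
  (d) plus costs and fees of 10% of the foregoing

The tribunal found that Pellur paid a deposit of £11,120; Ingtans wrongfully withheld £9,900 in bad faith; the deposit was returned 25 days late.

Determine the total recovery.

Doubled: 2 × £9,900 = £19,800
Minimum £3,250: £19,800 meets the minimum, no increase.
Late-return penalty: 25 × £80 = £2,000
Damages plus late penalty: £19,800 + £2,000 = £21,800
Costs and fees: 10% of £21,800 = £2,180
Total recovery: £21,800 + £2,180 = £23,980

£23,980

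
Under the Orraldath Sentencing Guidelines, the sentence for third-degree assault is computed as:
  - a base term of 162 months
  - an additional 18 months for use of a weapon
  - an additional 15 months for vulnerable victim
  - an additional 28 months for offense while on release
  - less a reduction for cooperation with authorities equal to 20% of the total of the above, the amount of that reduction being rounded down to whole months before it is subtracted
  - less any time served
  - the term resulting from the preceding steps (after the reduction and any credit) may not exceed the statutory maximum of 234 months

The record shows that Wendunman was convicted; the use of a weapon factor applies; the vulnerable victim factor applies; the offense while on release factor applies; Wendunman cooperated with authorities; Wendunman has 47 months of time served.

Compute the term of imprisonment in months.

Use of a weapon enhancement: +18 months
Vulnerable victim enhancement: +15 months
Offense while on release enhancement: +28 months
Adjusted term: 162 months + 18 months + 15 months + 28 months = 223 months
Cooperation with authorities reduction: 20% of 223 months = 44 months (rounded down)
After reduction: 223 − 44 = 179 months
Less time served: 179 months − 47 months = 132 months
Cap at 234 months: 132 months is within the cap, no reduction.

132 months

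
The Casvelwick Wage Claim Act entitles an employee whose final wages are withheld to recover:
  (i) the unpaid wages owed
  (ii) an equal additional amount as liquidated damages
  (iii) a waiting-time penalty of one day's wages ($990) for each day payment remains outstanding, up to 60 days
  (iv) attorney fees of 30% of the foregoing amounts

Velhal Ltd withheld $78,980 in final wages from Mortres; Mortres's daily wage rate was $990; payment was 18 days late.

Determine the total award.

Liquidated damages (equal amount): $78,980
Penalty days: min(18, 60) = 18
Waiting-time penalty: 18 × $990 = $17,820
Subtotal: $78,980 + $78,980 + $17,820 = $175,780
Attorney fees: 30% of $175,780 = $52,734
Total award: $175,780 + $52,734 = $228,514

$228,514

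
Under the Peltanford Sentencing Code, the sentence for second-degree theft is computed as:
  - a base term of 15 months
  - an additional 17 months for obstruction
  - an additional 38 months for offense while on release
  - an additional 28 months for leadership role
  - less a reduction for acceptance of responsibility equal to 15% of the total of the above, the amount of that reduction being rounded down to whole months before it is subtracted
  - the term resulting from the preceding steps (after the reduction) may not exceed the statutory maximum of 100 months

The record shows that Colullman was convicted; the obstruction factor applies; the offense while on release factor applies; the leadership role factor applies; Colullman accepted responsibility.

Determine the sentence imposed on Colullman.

84 months

Obstruction enhancement: +17 months
Offense while on release enhancement: +38 months
Leadership role enhancement: +28 months
Adjusted term: 15 months + 17 months + 38 months + 28 months = 98 months
Acceptance of responsibility reduction: 15% of 98 months = 14 months (rounded down)
After reduction: 98 − 14 = 84 months
Cap at 100 months: 84 months is within the cap, no reduction.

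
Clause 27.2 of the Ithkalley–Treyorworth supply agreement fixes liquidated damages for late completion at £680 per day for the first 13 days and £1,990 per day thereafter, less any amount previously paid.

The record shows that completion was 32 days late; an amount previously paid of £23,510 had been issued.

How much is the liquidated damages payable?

First 13 days: 13 × £680 = £8,840
Remaining days: (32 − 13) × £1,990 = £37,810
Accrued per-day damages: £8,840 + £37,810 = £46,650
Less amount previously paid: £46,650 − £23,510 = £23,140

Liquidated damages: £23,140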